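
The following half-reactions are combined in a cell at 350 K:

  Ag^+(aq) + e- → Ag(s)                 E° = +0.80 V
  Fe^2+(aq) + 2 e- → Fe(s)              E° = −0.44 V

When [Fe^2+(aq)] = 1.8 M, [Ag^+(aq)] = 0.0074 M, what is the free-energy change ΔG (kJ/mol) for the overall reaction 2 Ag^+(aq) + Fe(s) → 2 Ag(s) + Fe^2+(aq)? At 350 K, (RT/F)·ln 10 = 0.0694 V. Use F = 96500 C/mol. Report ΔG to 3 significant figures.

−209 kJ/mol

With Ag⁺/Ag reduced at the cathode, E°cell = +0.80 − (−0.44) = +1.24 V and n = 2.
The reaction quotient is [Fe^2+(aq)] / [Ag^+(aq)]^2 = 3.29×10^4; by Nernst, E = +1.24 − (0.0694/2)(4.517) = +1.0833 V.
Then ΔG = −nFE = −2 × 96500 × +1.0833 J/mol = −209 kJ/mol.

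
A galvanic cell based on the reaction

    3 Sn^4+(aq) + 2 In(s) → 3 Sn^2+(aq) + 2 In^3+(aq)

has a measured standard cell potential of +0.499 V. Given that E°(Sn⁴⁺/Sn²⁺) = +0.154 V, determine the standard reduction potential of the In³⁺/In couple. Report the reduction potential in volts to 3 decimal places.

In the reaction as written the Sn⁴⁺/Sn²⁺ couple is reduced (cathode) and In³⁺/In is oxidized (anode), so E°cell = E°(Sn⁴⁺/Sn²⁺) − E°(In³⁺/In).
E°(In³⁺/In) = E°(cathode) − E°cell = +0.154 − (+0.499) = −0.345 V.

−0.345 V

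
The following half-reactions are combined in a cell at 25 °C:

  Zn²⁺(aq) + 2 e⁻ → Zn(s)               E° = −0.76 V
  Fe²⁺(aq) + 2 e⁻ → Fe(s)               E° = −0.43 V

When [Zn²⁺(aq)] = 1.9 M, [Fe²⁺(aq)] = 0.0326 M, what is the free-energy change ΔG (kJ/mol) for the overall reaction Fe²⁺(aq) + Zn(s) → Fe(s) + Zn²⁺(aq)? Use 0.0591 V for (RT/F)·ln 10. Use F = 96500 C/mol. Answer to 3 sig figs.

The standard cell potential is −0.43 − (−0.76) = +0.33 V, with n = 2 electrons in the balanced equation.
The reaction quotient is [Zn²⁺(aq)] / [Fe²⁺(aq)] = 58.3; by Nernst, E = +0.33 − (0.0591/2)(1.766) = +0.2778 V.
Then ΔG = −nFE = −2 × 96500 × +0.2778 J/mol = −53.6 kJ/mol.

−53.6 kJ/mol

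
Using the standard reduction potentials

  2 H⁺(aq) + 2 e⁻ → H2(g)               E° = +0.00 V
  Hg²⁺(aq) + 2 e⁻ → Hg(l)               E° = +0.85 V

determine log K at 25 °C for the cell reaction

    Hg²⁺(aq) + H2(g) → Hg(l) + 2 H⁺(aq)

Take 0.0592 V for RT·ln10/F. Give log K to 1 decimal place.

log K = 28.7

The Hg²⁺/Hg couple is reduced (cathode); E°cell = +0.85 − (+0.00) = +0.85 V with n = 2.
At equilibrium E = 0, so log K = nE°cell / 0.0592 = (2)(+0.85) / 0.0592 = 28.7.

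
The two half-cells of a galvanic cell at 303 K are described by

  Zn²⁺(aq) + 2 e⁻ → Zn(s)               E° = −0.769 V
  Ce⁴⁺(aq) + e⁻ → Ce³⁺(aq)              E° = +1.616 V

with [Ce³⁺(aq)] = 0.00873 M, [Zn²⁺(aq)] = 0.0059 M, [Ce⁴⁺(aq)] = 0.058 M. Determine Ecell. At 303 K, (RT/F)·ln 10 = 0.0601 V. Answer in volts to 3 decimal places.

The Ce⁴⁺/Ce³⁺ couple has the more positive E°, so it is the cathode; Zn²⁺/Zn is the anode.
The standard potential is +1.616 − (−0.769) = +2.385 V and the balanced reaction transfers n = 2 electrons.
For the overall reaction 2 Ce⁴⁺(aq) + Zn(s) → 2 Ce³⁺(aq) + Zn²⁺(aq), Q = ([Ce³⁺(aq)]^2·[Zn²⁺(aq)]) / [Ce⁴⁺(aq)]^2 = 0.000134, giving log Q = −3.874.
By the Nernst equation, E = +2.385 − (0.0601/2)·(−3.874) = +2.501 V.

+2.501 V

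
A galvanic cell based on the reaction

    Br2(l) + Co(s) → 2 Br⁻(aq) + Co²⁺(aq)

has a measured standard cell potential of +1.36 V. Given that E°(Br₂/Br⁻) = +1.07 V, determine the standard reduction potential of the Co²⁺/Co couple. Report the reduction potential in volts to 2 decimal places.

In the reaction as written the Br₂/Br⁻ couple is reduced (cathode) and Co²⁺/Co is oxidized (anode), so E°cell = E°(Br₂/Br⁻) − E°(Co²⁺/Co).
E°(Co²⁺/Co) = E°(cathode) − E°cell = +1.07 − (+1.36) = −0.29 V.

−0.29 V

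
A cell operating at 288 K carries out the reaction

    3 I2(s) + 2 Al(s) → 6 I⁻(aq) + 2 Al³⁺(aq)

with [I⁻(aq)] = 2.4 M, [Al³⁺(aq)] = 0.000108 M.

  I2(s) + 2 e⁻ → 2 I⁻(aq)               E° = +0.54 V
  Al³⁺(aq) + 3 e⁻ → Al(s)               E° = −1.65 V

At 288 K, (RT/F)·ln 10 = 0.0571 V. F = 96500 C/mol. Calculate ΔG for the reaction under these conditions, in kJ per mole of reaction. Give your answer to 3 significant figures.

−1300 kJ/mol

With I₂/I⁻ reduced at the cathode, E°cell = +0.54 − (−1.65) = +2.19 V and n = 6.
The reaction quotient is [I⁻(aq)]^6·[Al³⁺(aq)]^2 = 2.23×10^−6; by Nernst, E = +2.19 − (0.0571/6)(−5.652) = +2.2438 V.
Then ΔG = −nFE = −6 × 96500 × +2.2438 J/mol = −1300 kJ/mol.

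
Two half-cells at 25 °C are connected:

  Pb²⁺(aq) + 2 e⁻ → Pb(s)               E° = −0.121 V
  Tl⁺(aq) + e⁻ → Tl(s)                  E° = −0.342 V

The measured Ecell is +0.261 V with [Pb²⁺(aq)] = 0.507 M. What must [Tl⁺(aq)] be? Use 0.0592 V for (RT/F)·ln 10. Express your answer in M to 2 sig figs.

With Pb²⁺/Pb at the cathode and Tl⁺/Tl at the anode, E°cell = −0.121 − (−0.342) = +0.221 V (n = 2).
Rearranging E = E° − (0.0592/n)·log Q gives log Q = 2(+0.221 − (+0.261))/0.0592 = −1.351.
Balancing electrons gives Pb²⁺(aq) + 2 Tl(s) → Pb(s) + 2 Tl⁺(aq); thus Q = [Tl⁺(aq)]^2 / [Pb²⁺(aq)].
Isolating [Tl⁺(aq)] in Q = 10^{−1.351} yields log [Tl⁺(aq)] = −0.823, i.e. 0.15 M.

0.15 M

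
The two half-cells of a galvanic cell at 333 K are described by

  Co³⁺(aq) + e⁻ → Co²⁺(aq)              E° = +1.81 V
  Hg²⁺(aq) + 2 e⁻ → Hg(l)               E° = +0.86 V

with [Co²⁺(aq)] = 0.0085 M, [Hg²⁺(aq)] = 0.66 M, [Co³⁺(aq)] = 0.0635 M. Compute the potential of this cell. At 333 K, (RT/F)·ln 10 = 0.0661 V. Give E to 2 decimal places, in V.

+1.01 V

Since E°(Co³⁺/Co²⁺) > E°(Hg²⁺/Hg), Co³⁺/Co²⁺ serves as the cathode.
E°cell = E°cat − E°an = +1.81 − (+0.86) = +0.95 V; n = 2.
Balancing gives 2 Co³⁺(aq) + Hg(l) → 2 Co²⁺(aq) + Hg²⁺(aq); hence Q = ([Co²⁺(aq)]^2·[Hg²⁺(aq)]) / [Co³⁺(aq)]^2 = 0.0118 (log Q = −1.927).
Applying E = E° − (RT ln10/nF)·log Q gives +0.95 − (0.0661/2)(−1.927) = +1.01 V.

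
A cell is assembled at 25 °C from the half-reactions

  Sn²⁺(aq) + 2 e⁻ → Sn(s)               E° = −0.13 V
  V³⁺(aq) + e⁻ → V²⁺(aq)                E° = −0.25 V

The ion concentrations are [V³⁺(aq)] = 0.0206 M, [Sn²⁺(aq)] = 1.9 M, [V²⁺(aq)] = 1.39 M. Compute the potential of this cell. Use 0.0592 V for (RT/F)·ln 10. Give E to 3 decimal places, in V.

Since E°(Sn²⁺/Sn) > E°(V³⁺/V²⁺), Sn²⁺/Sn serves as the cathode.
The standard potential is −0.13 − (−0.25) = +0.12 V and the balanced reaction transfers n = 2 electrons.
The balanced reaction is Sn²⁺(aq) + 2 V²⁺(aq) → Sn(s) + 2 V³⁺(aq), so Q = [V³⁺(aq)]^2 / ([Sn²⁺(aq)]·[V²⁺(aq)]^2) = 0.000116 and log Q = −3.937.
By the Nernst equation, E = +0.12 − (0.0592/2)·(−3.937) = +0.237 V.

+0.237 V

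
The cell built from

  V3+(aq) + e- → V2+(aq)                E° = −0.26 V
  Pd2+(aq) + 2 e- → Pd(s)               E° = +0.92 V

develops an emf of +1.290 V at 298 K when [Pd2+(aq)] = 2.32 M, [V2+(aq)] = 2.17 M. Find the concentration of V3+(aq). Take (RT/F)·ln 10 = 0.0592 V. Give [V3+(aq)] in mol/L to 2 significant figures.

0.046 M

Pd²⁺/Pd is the cathode (higher E°); E°cell = +0.92 − (−0.26) = +1.18 V with n = 2.
Rearranging E = E° − (0.0592/n)·log Q gives log Q = 2(+1.18 − (+1.290))/0.0592 = −3.716.
Balancing electrons gives Pd2+(aq) + 2 V2+(aq) → Pd(s) + 2 V3+(aq); thus Q = [V3+(aq)]^2 / ([Pd2+(aq)]·[V2+(aq)]^2).
Substituting the known concentrations and solving, log [V3+(aq)] = −1.339 and [V3+(aq)] = 0.046 M.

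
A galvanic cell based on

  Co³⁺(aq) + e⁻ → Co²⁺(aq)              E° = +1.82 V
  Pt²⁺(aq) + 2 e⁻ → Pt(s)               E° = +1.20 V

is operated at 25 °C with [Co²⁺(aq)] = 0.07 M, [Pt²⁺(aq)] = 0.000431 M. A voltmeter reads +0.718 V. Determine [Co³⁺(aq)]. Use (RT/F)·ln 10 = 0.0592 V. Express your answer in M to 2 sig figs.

With Co³⁺/Co²⁺ at the cathode and Pt²⁺/Pt at the anode, E°cell = +1.82 − (+1.20) = +0.62 V (n = 2).
Since E = E° − (0.0592/n)·log Q, log Q = n(E° − E)/0.0592 = −3.311.
For 2 Co³⁺(aq) + Pt(s) → 2 Co²⁺(aq) + Pt²⁺(aq), the reaction quotient is Q = ([Co²⁺(aq)]^2·[Pt²⁺(aq)]) / [Co³⁺(aq)]^2.
Isolating [Co³⁺(aq)] in Q = 10^{−3.311} yields log [Co³⁺(aq)] = −1.182, i.e. 0.066 M.

0.066 M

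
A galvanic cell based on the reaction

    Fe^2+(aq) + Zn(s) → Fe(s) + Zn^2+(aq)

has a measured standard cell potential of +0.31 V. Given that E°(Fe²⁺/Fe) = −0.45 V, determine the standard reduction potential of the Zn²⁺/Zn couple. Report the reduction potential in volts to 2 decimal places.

In the reaction as written the Fe²⁺/Fe couple is reduced (cathode) and Zn²⁺/Zn is oxidized (anode), so E°cell = E°(Fe²⁺/Fe) − E°(Zn²⁺/Zn).
E°(Zn²⁺/Zn) = E°(cathode) − E°cell = −0.45 − (+0.31) = −0.76 V.

−0.76 V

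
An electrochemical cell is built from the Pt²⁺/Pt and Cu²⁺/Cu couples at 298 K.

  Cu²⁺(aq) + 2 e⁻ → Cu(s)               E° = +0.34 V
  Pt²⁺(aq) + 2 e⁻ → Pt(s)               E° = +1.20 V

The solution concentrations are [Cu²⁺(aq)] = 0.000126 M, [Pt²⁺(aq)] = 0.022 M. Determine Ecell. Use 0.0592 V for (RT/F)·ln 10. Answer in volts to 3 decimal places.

Since E°(Pt²⁺/Pt) > E°(Cu²⁺/Cu), Pt²⁺/Pt serves as the cathode.
E°cell = +1.20 − (+0.34) = +0.86 V, with n = 2 electrons transferred.
For the overall reaction Pt²⁺(aq) + Cu(s) → Pt(s) + Cu²⁺(aq), Q = [Cu²⁺(aq)] / [Pt²⁺(aq)] = 0.00573, giving log Q = −2.242.
Applying E = E° − (RT ln10/nF)·log Q gives +0.86 − (0.0592/2)(−2.242) = +0.926 V.

+0.926 V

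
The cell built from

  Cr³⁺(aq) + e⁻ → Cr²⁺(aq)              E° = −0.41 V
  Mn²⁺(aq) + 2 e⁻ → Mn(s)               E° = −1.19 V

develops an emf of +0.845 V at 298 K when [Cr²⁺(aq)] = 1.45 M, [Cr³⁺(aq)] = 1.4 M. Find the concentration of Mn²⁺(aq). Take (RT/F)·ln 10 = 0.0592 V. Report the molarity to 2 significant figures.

With Cr³⁺/Cr²⁺ at the cathode and Mn²⁺/Mn at the anode, E°cell = −0.41 − (−1.19) = +0.78 V (n = 2).
From the Nernst equation, log Q = n(E° − E)/0.0592 = 2·(+0.78 − (+0.845))/0.0592 = −2.196.
The balanced reaction is 2 Cr³⁺(aq) + Mn(s) → 2 Cr²⁺(aq) + Mn²⁺(aq), so Q = ([Cr²⁺(aq)]^2·[Mn²⁺(aq)]) / [Cr³⁺(aq)]^2.
Substituting the known concentrations and solving, log [Mn²⁺(aq)] = −2.226 and [Mn²⁺(aq)] = 0.0059 M.

0.0059 M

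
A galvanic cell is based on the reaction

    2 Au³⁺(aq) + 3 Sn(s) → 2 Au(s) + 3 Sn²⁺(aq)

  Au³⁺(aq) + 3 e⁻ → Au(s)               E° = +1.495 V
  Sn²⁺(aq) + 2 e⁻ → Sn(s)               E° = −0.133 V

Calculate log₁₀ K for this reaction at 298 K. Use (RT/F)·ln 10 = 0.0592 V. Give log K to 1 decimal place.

The Au³⁺/Au couple is reduced (cathode); E°cell = +1.495 − (−0.133) = +1.628 V with n = 6.
At equilibrium E = 0, so log K = nE°cell / 0.0592 = (6)(+1.628) / 0.0592 = 165.0.

log K = 165.0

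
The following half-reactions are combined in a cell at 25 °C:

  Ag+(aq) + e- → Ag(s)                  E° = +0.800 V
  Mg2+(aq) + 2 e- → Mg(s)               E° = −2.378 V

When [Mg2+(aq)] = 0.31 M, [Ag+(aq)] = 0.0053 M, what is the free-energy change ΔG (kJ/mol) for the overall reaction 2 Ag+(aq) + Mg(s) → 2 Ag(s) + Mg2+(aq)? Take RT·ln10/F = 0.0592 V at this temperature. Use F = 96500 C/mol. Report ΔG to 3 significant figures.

−590 kJ/mol

The standard cell potential is +0.800 − (−2.378) = +3.178 V, with n = 2 electrons in the balanced equation.
Here Q = [Mg2+(aq)] / [Ag+(aq)]^2 = 1.1×10^4 (log Q = 4.043), giving E = +3.178 − (0.0592/2)·(4.043) = +3.0583 V.
Then ΔG = −nFE = −2 × 96500 × +3.0583 J/mol = −590 kJ/mol.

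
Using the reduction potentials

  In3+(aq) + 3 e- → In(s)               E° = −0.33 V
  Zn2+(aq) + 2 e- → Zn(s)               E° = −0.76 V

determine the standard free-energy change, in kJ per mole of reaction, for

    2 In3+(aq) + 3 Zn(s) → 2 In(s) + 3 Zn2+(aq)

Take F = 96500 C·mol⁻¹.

In the reaction as written In3+(aq) is reduced, so the In³⁺/In couple is the cathode and Zn²⁺/Zn is the anode.
E°cell = −0.33 − (−0.76) = +0.43 V; balancing electrons gives n = 6.
ΔG° = −nFE°cell = −(6)(96500)(+0.43) J/mol = −249 kJ/mol.

−249 kJ/mol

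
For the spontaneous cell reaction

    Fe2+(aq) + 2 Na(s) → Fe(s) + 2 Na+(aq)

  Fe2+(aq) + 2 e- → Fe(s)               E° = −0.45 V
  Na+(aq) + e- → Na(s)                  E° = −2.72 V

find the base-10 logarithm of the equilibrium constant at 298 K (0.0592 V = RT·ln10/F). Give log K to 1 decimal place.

The Fe²⁺/Fe couple is reduced (cathode); E°cell = −0.45 − (−2.72) = +2.27 V with n = 2.
At equilibrium E = 0, so log K = nE°cell / 0.0592 = (2)(+2.27) / 0.0592 = 76.7.

log K = 76.7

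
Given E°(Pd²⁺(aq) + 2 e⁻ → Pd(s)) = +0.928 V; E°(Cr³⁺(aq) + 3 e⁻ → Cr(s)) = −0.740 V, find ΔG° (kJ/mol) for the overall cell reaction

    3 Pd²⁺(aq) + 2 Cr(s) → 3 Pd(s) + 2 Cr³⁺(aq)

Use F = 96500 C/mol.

−966 kJ/mol

In the reaction as written Pd²⁺(aq) is reduced, so the Pd²⁺/Pd couple is the cathode and Cr³⁺/Cr is the anode.
E°cell = +0.928 − (−0.740) = +1.668 V; balancing electrons gives n = 6.
ΔG° = −nFE°cell = −(6)(96500)(+1.668) J/mol = −966 kJ/mol.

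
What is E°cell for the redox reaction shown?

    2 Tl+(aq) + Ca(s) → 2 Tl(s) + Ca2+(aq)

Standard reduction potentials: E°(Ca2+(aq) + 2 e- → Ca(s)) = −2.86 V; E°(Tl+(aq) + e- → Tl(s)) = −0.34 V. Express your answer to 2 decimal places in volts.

Tl+(aq) gains electrons, so the Tl⁺/Tl couple is the cathode; the Ca²⁺/Ca couple is the anode.
E°cell = E°(cathode) − E°(anode) = −0.34 − (−2.86) = +2.52 V.

+2.52 V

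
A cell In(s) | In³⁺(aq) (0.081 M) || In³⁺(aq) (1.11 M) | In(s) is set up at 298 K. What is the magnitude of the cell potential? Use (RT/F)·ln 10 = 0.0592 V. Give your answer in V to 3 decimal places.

0.022 V

For a concentration cell E°cell = 0, since both electrodes use the same couple.
The compartment with the higher In³⁺(aq) concentration (1.11 M) acts as the cathode; ions are reduced there and produced at the dilute (0.081 M) anode.
With n = 3, Ecell = −(0.0592/3)·log([dilute]/[conc]) = −(0.0592/3)·log(0.081/1.11) = +0.022 V.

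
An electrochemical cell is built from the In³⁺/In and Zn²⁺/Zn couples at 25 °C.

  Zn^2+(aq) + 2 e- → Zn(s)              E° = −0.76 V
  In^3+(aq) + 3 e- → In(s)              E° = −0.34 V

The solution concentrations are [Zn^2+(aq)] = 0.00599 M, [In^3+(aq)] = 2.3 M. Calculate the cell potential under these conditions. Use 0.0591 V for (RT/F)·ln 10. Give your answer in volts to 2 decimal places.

+0.49 V

In³⁺/In is reduced (cathode, E° = −0.34 V) and Zn²⁺/Zn is oxidized (anode).
E°cell = −0.34 − (−0.76) = +0.42 V, with n = 6 electrons transferred.
The balanced reaction is 2 In^3+(aq) + 3 Zn(s) → 2 In(s) + 3 Zn^2+(aq), so Q = [Zn^2+(aq)]^3 / [In^3+(aq)]^2 = 4.06×10^−8 and log Q = −7.391.
E = E° − (0.0591/n)·log Q = +0.42 − (0.0591/6)(−7.391) = +0.49 V.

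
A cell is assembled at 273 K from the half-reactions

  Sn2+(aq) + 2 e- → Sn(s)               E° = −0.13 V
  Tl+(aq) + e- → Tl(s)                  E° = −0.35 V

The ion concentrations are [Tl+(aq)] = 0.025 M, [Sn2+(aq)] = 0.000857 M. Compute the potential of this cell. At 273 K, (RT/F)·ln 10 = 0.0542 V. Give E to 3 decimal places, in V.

+0.224 V

Sn²⁺/Sn is reduced (cathode, E° = −0.13 V) and Tl⁺/Tl is oxidized (anode).
E°cell = −0.13 − (−0.35) = +0.22 V, with n = 2 electrons transferred.
The balanced reaction is Sn2+(aq) + 2 Tl(s) → Sn(s) + 2 Tl+(aq), so Q = [Tl+(aq)]^2 / [Sn2+(aq)] = 0.729 and log Q = −0.137.
Applying E = E° − (RT ln10/nF)·log Q gives +0.22 − (0.0542/2)(−0.137) = +0.224 V.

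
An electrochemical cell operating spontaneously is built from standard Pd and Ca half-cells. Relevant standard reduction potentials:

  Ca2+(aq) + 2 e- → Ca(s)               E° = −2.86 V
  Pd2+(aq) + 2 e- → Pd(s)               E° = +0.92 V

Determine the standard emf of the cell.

+3.78 V

The Pd²⁺/Pd couple has the higher E°, so Pd ion is reduced (cathode) and Ca is oxidized (anode).
E°cell = E°(cathode) − E°(anode) = +0.92 − (−2.86) = +3.78 V.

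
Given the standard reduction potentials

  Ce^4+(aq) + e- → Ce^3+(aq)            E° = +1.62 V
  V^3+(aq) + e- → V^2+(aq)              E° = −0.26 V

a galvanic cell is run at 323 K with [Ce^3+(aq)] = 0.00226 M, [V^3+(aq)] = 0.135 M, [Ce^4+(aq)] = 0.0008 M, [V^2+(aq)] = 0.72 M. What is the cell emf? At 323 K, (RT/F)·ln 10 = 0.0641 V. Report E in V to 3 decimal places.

Ce⁴⁺/Ce³⁺ is reduced (cathode, E° = +1.62 V) and V³⁺/V²⁺ is oxidized (anode).
The standard potential is +1.62 − (−0.26) = +1.88 V and the balanced reaction transfers n = 1 electron.
The balanced reaction is Ce^4+(aq) + V^2+(aq) → Ce^3+(aq) + V^3+(aq), so Q = ([Ce^3+(aq)]·[V^3+(aq)]) / ([Ce^4+(aq)]·[V^2+(aq)]) = 0.53 and log Q = −0.276.
Applying E = E° − (RT ln10/nF)·log Q gives +1.88 − (0.0641/1)(−0.276) = +1.898 V.

+1.898 V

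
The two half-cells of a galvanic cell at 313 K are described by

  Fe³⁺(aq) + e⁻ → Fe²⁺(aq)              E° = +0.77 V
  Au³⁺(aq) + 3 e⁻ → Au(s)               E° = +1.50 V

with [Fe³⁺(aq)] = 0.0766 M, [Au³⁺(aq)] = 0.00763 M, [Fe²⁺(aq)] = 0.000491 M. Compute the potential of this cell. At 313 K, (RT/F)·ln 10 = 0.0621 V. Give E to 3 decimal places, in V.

+0.550 V

Au³⁺/Au is reduced (cathode, E° = +1.50 V) and Fe³⁺/Fe²⁺ is oxidized (anode).
The standard potential is +1.50 − (+0.77) = +0.73 V and the balanced reaction transfers n = 3 electrons.
The balanced reaction is Au³⁺(aq) + 3 Fe²⁺(aq) → Au(s) + 3 Fe³⁺(aq), so Q = [Fe³⁺(aq)]^3 / ([Au³⁺(aq)]·[Fe²⁺(aq)]^3) = 4.98×10^8 and log Q = 8.697.
By the Nernst equation, E = +0.73 − (0.0621/3)·(8.697) = +0.550 V.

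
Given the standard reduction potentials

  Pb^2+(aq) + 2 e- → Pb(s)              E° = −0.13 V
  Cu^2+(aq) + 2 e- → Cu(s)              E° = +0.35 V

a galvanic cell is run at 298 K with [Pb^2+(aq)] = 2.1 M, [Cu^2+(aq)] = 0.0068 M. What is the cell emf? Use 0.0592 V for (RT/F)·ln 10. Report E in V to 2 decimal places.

The Cu²⁺/Cu couple has the more positive E°, so it is the cathode; Pb²⁺/Pb is the anode.
The standard potential is +0.35 − (−0.13) = +0.48 V and the balanced reaction transfers n = 2 electrons.
Balancing gives Cu^2+(aq) + Pb(s) → Cu(s) + Pb^2+(aq); hence Q = [Pb^2+(aq)] / [Cu^2+(aq)] = 309 (log Q = 2.490).
E = E° − (0.0592/n)·log Q = +0.48 − (0.0592/2)(2.490) = +0.41 V.

+0.41 V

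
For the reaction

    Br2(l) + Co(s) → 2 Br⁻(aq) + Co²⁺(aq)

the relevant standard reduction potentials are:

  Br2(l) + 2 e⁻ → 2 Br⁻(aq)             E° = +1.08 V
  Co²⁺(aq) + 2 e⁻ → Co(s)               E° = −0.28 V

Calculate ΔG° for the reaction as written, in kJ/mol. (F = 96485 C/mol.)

−262 kJ/mol

In the reaction as written Br2(l) is reduced, so the Br₂/Br⁻ couple is the cathode and Co²⁺/Co is the anode.
E°cell = +1.08 − (−0.28) = +1.36 V; balancing electrons gives n = 2.
ΔG° = −nFE°cell = −(2)(96485)(+1.36) J/mol = −262 kJ/mol.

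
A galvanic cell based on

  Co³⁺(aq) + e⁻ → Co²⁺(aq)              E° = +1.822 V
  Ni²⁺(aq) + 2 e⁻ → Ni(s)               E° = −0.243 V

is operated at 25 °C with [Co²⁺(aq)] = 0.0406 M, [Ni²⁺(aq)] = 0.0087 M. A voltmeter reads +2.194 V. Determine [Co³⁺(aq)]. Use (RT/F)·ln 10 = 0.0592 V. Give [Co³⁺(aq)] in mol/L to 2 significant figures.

With Co³⁺/Co²⁺ at the cathode and Ni²⁺/Ni at the anode, E°cell = +1.822 − (−0.243) = +2.065 V (n = 2).
Rearranging E = E° − (0.0592/n)·log Q gives log Q = 2(+2.065 − (+2.194))/0.0592 = −4.358.
For 2 Co³⁺(aq) + Ni(s) → 2 Co²⁺(aq) + Ni²⁺(aq), the reaction quotient is Q = ([Co²⁺(aq)]^2·[Ni²⁺(aq)]) / [Co³⁺(aq)]^2.
Isolating [Co³⁺(aq)] in Q = 10^{−4.358} yields log [Co³⁺(aq)] = −0.243, i.e. 0.57 M.

0.57 M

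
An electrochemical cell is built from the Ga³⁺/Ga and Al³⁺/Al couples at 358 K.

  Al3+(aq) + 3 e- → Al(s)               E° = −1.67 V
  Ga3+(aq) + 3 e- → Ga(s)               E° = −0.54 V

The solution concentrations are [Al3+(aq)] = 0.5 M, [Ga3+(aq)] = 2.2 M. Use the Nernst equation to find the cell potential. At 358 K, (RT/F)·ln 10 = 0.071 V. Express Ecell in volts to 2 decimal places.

Since E°(Ga³⁺/Ga) > E°(Al³⁺/Al), Ga³⁺/Ga serves as the cathode.
E°cell = −0.54 − (−1.67) = +1.13 V, with n = 3 electrons transferred.
Balancing gives Ga3+(aq) + Al(s) → Ga(s) + Al3+(aq); hence Q = [Al3+(aq)] / [Ga3+(aq)] = 0.227 (log Q = −0.643).
E = E° − (0.071/n)·log Q = +1.13 − (0.071/3)(−0.643) = +1.15 V.

+1.15 V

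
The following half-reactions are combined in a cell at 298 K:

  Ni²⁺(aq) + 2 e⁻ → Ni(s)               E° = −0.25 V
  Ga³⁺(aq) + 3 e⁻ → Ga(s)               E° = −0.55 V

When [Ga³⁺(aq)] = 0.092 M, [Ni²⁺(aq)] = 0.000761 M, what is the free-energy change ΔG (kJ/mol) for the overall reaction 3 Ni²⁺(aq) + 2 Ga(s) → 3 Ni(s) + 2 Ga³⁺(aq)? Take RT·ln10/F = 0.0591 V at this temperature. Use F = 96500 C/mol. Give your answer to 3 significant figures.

−132 kJ/mol

With Ni²⁺/Ni reduced at the cathode, E°cell = −0.25 − (−0.55) = +0.30 V and n = 6.
Here Q = [Ga³⁺(aq)]^2 / [Ni²⁺(aq)]^3 = 1.92×10^7 (log Q = 7.283), giving E = +0.30 − (0.0591/6)·(7.283) = +0.2283 V.
Then ΔG = −nFE = −6 × 96500 × +0.2283 J/mol = −132 kJ/mol.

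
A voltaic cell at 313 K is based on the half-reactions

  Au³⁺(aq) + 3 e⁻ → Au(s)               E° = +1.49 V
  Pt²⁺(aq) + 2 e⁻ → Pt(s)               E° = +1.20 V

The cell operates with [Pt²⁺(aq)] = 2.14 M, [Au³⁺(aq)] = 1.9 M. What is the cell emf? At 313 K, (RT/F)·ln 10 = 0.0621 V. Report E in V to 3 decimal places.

+0.286 V

The Au³⁺/Au couple has the more positive E°, so it is the cathode; Pt²⁺/Pt is the anode.
The standard potential is +1.49 − (+1.20) = +0.29 V and the balanced reaction transfers n = 6 electrons.
For the overall reaction 2 Au³⁺(aq) + 3 Pt(s) → 2 Au(s) + 3 Pt²⁺(aq), Q = [Pt²⁺(aq)]^3 / [Au³⁺(aq)]^2 = 2.71, giving log Q = 0.434.
Applying E = E° − (RT ln10/nF)·log Q gives +0.29 − (0.0621/6)(0.434) = +0.286 V.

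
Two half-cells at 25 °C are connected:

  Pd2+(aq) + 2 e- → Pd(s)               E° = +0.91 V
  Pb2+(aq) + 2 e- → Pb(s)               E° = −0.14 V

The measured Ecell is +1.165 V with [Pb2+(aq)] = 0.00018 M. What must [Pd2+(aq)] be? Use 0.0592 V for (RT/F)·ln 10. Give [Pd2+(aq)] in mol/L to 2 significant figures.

The Pd²⁺/Pd couple has the larger reduction potential, so it is the cathode: E°cell = +0.91 − (−0.14) = +1.05 V and n = 2.
Since E = E° − (0.0592/n)·log Q, log Q = n(E° − E)/0.0592 = −3.885.
Balancing electrons gives Pd2+(aq) + Pb(s) → Pd(s) + Pb2+(aq); thus Q = [Pb2+(aq)] / [Pd2+(aq)].
Solving for the unknown gives log [Pd2+(aq)] = 0.140, so [Pd2+(aq)] ≈ 1.4 M.

1.4 M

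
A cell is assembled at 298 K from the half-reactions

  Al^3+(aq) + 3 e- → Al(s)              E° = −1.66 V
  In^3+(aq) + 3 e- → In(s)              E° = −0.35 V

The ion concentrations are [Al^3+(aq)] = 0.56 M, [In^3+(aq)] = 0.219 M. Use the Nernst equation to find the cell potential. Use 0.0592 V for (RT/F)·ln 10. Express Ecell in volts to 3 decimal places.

+1.302 V

Since E°(In³⁺/In) > E°(Al³⁺/Al), In³⁺/In serves as the cathode.
The standard potential is −0.35 − (−1.66) = +1.31 V and the balanced reaction transfers n = 3 electrons.
The balanced reaction is In^3+(aq) + Al(s) → In(s) + Al^3+(aq), so Q = [Al^3+(aq)] / [In^3+(aq)] = 2.56 and log Q = 0.408.
Applying E = E° − (RT ln10/nF)·log Q gives +1.31 − (0.0592/3)(0.408) = +1.302 V.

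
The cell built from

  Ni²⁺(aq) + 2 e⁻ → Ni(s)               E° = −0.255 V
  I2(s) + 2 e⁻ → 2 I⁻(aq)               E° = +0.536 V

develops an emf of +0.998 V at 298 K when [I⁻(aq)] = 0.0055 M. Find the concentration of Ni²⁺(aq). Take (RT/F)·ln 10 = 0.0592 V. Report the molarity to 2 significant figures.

0.0034 M

With I₂/I⁻ at the cathode and Ni²⁺/Ni at the anode, E°cell = +0.536 − (−0.255) = +0.791 V (n = 2).
From the Nernst equation, log Q = n(E° − E)/0.0592 = 2·(+0.791 − (+0.998))/0.0592 = −6.993.
For I2(s) + Ni(s) → 2 I⁻(aq) + Ni²⁺(aq), the reaction quotient is Q = [I⁻(aq)]^2·[Ni²⁺(aq)].
Solving for the unknown gives log [Ni²⁺(aq)] = −2.474, so [Ni²⁺(aq)] ≈ 0.0034 M.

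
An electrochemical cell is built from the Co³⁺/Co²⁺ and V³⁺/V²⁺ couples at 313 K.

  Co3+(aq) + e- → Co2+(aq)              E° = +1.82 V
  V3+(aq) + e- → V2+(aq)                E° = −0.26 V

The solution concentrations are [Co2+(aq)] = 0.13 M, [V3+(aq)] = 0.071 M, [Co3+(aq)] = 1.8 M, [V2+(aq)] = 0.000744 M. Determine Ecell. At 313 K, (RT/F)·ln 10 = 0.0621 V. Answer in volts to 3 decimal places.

Co³⁺/Co²⁺ is reduced (cathode, E° = +1.82 V) and V³⁺/V²⁺ is oxidized (anode).
The standard potential is +1.82 − (−0.26) = +2.08 V and the balanced reaction transfers n = 1 electron.
Balancing gives Co3+(aq) + V2+(aq) → Co2+(aq) + V3+(aq); hence Q = ([Co2+(aq)]·[V3+(aq)]) / ([Co3+(aq)]·[V2+(aq)]) = 6.89 (log Q = 0.838).
Applying E = E° − (RT ln10/nF)·log Q gives +2.08 − (0.0621/1)(0.838) = +2.028 V.

+2.028 V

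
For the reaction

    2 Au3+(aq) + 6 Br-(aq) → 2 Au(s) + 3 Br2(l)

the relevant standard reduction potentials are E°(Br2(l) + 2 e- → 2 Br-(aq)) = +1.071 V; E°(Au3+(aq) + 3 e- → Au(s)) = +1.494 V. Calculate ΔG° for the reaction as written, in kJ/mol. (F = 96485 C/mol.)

−245 kJ/mol

In the reaction as written Au3+(aq) is reduced, so the Au³⁺/Au couple is the cathode and Br₂/Br⁻ is the anode.
E°cell = +1.494 − (+1.071) = +0.423 V; balancing electrons gives n = 6.
ΔG° = −nFE°cell = −(6)(96485)(+0.423) J/mol = −245 kJ/mol.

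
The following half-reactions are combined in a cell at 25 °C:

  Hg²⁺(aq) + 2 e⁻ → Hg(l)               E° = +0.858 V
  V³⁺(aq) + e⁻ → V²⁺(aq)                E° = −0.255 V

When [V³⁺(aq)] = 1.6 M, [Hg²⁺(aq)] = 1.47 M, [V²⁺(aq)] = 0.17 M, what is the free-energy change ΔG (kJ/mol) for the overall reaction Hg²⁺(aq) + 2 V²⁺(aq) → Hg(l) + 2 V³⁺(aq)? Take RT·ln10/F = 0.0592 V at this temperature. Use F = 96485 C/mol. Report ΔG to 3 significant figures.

−205 kJ/mol

With Hg²⁺/Hg reduced at the cathode, E°cell = +0.858 − (−0.255) = +1.113 V and n = 2.
Here Q = [V³⁺(aq)]^2 / ([Hg²⁺(aq)]·[V²⁺(aq)]^2) = 60.3 (log Q = 1.780), giving E = +1.113 − (0.0592/2)·(1.780) = +1.0603 V.
Then ΔG = −nFE = −2 × 96485 × +1.0603 J/mol = −205 kJ/mol.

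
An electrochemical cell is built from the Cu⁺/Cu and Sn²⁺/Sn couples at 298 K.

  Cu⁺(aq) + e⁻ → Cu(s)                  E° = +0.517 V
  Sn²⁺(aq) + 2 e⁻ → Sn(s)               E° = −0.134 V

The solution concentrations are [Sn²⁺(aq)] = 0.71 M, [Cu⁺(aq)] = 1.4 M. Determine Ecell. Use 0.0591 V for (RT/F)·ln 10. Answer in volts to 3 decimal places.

Cu⁺/Cu is reduced (cathode, E° = +0.517 V) and Sn²⁺/Sn is oxidized (anode).
E°cell = E°cat − E°an = +0.517 − (−0.134) = +0.651 V; n = 2.
Balancing gives 2 Cu⁺(aq) + Sn(s) → 2 Cu(s) + Sn²⁺(aq); hence Q = [Sn²⁺(aq)] / [Cu⁺(aq)]^2 = 0.362 (log Q = −0.441).
By the Nernst equation, E = +0.651 − (0.0591/2)·(−0.441) = +0.664 V.

+0.664 V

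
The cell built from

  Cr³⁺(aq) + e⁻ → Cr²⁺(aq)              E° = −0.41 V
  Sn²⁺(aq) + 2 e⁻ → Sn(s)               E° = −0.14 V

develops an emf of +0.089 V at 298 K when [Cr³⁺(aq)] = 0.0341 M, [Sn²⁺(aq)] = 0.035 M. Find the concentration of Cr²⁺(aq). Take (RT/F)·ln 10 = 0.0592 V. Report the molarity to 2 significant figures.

With Sn²⁺/Sn at the cathode and Cr³⁺/Cr²⁺ at the anode, E°cell = −0.14 − (−0.41) = +0.27 V (n = 2).
From the Nernst equation, log Q = n(E° − E)/0.0592 = 2·(+0.27 − (+0.089))/0.0592 = 6.115.
For Sn²⁺(aq) + 2 Cr²⁺(aq) → Sn(s) + 2 Cr³⁺(aq), the reaction quotient is Q = [Cr³⁺(aq)]^2 / ([Sn²⁺(aq)]·[Cr²⁺(aq)]^2).
Solving for the unknown gives log [Cr²⁺(aq)] = −3.797, so [Cr²⁺(aq)] ≈ 0.00016 M.

0.00016 M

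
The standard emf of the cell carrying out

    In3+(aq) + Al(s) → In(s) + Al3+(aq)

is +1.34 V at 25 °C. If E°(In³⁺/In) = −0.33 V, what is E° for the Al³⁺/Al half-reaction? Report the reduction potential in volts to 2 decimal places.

−1.67 V

In the reaction as written the In³⁺/In couple is reduced (cathode) and Al³⁺/Al is oxidized (anode), so E°cell = E°(In³⁺/In) − E°(Al³⁺/Al).
E°(Al³⁺/Al) = E°(cathode) − E°cell = −0.33 − (+1.34) = −1.67 V.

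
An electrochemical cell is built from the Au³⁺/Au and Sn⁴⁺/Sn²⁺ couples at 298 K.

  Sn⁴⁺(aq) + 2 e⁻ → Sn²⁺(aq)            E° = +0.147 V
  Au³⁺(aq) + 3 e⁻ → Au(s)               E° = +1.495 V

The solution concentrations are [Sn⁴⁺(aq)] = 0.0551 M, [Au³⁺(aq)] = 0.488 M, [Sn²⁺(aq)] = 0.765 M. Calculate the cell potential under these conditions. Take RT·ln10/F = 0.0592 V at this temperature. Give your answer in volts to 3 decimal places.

+1.376 V

The Au³⁺/Au couple has the more positive E°, so it is the cathode; Sn⁴⁺/Sn²⁺ is the anode.
E°cell = +1.495 − (+0.147) = +1.348 V, with n = 6 electrons transferred.
The balanced reaction is 2 Au³⁺(aq) + 3 Sn²⁺(aq) → 2 Au(s) + 3 Sn⁴⁺(aq), so Q = [Sn⁴⁺(aq)]^3 / ([Au³⁺(aq)]^2·[Sn²⁺(aq)]^3) = 0.00157 and log Q = −2.804.
By the Nernst equation, E = +1.348 − (0.0592/6)·(−2.804) = +1.376 V.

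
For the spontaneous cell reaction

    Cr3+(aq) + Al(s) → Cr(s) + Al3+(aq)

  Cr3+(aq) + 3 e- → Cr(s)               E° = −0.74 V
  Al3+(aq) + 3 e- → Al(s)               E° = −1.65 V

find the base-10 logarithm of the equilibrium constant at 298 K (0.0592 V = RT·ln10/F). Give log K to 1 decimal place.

The Cr³⁺/Cr couple is reduced (cathode); E°cell = −0.74 − (−1.65) = +0.91 V with n = 3.
At equilibrium E = 0, so log K = nE°cell / 0.0592 = (3)(+0.91) / 0.0592 = 46.1.

log K = 46.1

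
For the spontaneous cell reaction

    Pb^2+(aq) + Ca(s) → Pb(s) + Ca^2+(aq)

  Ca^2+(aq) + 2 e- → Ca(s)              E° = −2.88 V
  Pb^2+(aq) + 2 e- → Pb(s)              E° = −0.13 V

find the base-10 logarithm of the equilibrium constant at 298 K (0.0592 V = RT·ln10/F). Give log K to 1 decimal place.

log K = 92.9

The Pb²⁺/Pb couple is reduced (cathode); E°cell = −0.13 − (−2.88) = +2.75 V with n = 2.
At equilibrium E = 0, so log K = nE°cell / 0.0592 = (2)(+2.75) / 0.0592 = 92.9.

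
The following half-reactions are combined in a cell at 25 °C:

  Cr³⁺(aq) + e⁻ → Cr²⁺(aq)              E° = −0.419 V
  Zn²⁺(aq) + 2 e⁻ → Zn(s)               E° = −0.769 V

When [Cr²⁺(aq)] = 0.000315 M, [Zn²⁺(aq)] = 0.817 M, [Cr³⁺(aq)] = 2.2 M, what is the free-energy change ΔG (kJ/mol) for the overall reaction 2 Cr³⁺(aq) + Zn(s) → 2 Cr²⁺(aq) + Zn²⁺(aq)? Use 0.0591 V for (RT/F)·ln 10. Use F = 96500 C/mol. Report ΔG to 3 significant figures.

With Cr³⁺/Cr²⁺ reduced at the cathode, E°cell = −0.419 − (−0.769) = +0.350 V and n = 2.
Here Q = ([Cr²⁺(aq)]^2·[Zn²⁺(aq)]) / [Cr³⁺(aq)]^2 = 1.67×10^−8 (log Q = −7.776), giving E = +0.350 − (0.0591/2)·(−7.776) = +0.5798 V.
ΔG = −nFE = −(2)(96500)(+0.5798) J/mol = −112 kJ/mol.

−112 kJ/mol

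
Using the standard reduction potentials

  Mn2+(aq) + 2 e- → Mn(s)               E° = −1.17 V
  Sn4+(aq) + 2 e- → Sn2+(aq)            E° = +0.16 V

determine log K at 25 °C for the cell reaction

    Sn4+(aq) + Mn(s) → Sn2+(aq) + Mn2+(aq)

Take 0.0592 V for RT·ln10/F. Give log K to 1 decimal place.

log K = 44.9

The Sn⁴⁺/Sn²⁺ couple is reduced (cathode); E°cell = +0.16 − (−1.17) = +1.33 V with n = 2.
At equilibrium E = 0, so log K = nE°cell / 0.0592 = (2)(+1.33) / 0.0592 = 44.9.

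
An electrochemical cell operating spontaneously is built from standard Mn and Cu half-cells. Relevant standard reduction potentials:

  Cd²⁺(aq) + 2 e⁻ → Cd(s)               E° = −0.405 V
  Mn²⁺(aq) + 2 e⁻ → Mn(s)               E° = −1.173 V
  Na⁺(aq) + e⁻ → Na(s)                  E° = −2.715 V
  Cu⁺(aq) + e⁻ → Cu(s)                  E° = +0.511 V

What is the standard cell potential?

+1.684 V

The Cu⁺/Cu couple has the higher E°, so Cu ion is reduced (cathode) and Mn is oxidized (anode).
E°cell = E°(cathode) − E°(anode) = +0.511 − (−1.173) = +1.684 V.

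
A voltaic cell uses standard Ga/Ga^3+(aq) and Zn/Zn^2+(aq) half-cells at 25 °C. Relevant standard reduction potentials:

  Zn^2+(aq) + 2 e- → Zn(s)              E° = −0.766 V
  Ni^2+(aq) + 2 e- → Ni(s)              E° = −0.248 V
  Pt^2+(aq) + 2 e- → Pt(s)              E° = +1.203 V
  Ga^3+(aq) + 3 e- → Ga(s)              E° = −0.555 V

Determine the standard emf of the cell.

The Ga³⁺/Ga couple has the higher E°, so Ga ion is reduced (cathode) and Zn is oxidized (anode).
E°cell = E°(cathode) − E°(anode) = −0.555 − (−0.766) = +0.211 V.

+0.211 V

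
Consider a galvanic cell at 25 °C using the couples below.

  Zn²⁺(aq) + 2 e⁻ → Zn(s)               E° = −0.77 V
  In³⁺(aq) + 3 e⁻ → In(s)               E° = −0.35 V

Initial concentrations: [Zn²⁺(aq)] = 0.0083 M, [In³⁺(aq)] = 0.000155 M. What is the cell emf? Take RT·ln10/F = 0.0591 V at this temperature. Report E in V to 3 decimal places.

In³⁺/In is reduced (cathode, E° = −0.35 V) and Zn²⁺/Zn is oxidized (anode).
The standard potential is −0.35 − (−0.77) = +0.42 V and the balanced reaction transfers n = 6 electrons.
For the overall reaction 2 In³⁺(aq) + 3 Zn(s) → 2 In(s) + 3 Zn²⁺(aq), Q = [Zn²⁺(aq)]^3 / [In³⁺(aq)]^2 = 23.8, giving log Q = 1.377.
E = E° − (0.0591/n)·log Q = +0.42 − (0.0591/6)(1.377) = +0.406 V.

+0.406 V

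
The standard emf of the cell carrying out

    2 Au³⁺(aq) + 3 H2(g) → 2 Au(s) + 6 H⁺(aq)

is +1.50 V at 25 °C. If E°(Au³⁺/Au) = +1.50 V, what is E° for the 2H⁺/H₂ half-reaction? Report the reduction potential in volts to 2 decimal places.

In the reaction as written the Au³⁺/Au couple is reduced (cathode) and 2H⁺/H₂ is oxidized (anode), so E°cell = E°(Au³⁺/Au) − E°(2H⁺/H₂).
E°(2H⁺/H₂) = E°(cathode) − E°cell = +1.50 − (+1.50) = +0.00 V.

+0.00 V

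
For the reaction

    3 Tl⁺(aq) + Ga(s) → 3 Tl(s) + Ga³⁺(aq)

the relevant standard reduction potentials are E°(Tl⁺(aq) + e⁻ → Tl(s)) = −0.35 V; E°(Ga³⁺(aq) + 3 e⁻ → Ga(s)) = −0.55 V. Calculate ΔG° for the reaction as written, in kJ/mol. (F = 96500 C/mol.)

In the reaction as written Tl⁺(aq) is reduced, so the Tl⁺/Tl couple is the cathode and Ga³⁺/Ga is the anode.
E°cell = −0.35 − (−0.55) = +0.20 V; balancing electrons gives n = 3.
ΔG° = −nFE°cell = −(3)(96500)(+0.20) J/mol = −57.9 kJ/mol.

−57.9 kJ/mol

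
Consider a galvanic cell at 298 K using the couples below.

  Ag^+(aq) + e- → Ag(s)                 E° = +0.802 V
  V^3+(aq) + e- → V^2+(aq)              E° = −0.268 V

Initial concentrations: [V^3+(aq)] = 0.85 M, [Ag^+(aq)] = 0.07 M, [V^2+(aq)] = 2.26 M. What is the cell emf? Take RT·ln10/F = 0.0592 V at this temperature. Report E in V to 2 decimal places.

The Ag⁺/Ag couple has the more positive E°, so it is the cathode; V³⁺/V²⁺ is the anode.
E°cell = E°cat − E°an = +0.802 − (−0.268) = +1.070 V; n = 1.
The balanced reaction is Ag^+(aq) + V^2+(aq) → Ag(s) + V^3+(aq), so Q = [V^3+(aq)] / ([Ag^+(aq)]·[V^2+(aq)]) = 5.37 and log Q = 0.730.
E = E° − (0.0592/n)·log Q = +1.070 − (0.0592/1)(0.730) = +1.03 V.

+1.03 V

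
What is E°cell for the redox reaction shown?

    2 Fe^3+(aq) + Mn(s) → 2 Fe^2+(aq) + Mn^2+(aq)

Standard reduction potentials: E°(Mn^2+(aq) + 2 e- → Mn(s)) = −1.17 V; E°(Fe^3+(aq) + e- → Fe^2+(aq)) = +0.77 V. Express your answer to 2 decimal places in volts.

+1.94 V

Fe^3+(aq) gains electrons, so the Fe³⁺/Fe²⁺ couple is the cathode; the Mn²⁺/Mn couple is the anode.
E°cell = E°(cathode) − E°(anode) = +0.77 − (−1.17) = +1.94 V.
The positive value indicates the reaction is spontaneous as written.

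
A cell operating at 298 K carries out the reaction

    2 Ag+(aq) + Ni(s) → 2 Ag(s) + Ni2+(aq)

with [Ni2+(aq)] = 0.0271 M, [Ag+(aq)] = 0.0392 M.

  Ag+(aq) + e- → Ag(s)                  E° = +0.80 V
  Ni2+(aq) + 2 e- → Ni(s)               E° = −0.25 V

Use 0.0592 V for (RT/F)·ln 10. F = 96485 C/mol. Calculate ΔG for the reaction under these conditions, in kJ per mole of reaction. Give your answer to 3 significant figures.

−195 kJ/mol

The standard cell potential is +0.80 − (−0.25) = +1.05 V, with n = 2 electrons in the balanced equation.
Q = [Ni2+(aq)] / [Ag+(aq)]^2 = 17.6, so log Q = 1.246 and E = +1.05 − (0.0592/2)(1.246) = +1.0131 V.
Then ΔG = −nFE = −2 × 96485 × +1.0131 J/mol = −195 kJ/mol.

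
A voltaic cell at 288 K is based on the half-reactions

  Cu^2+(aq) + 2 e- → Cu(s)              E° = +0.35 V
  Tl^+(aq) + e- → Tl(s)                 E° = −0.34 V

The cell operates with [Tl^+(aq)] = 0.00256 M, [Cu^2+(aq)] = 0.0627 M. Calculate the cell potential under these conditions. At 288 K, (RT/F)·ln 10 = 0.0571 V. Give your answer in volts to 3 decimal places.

+0.804 V

The Cu²⁺/Cu couple has the more positive E°, so it is the cathode; Tl⁺/Tl is the anode.
The standard potential is +0.35 − (−0.34) = +0.69 V and the balanced reaction transfers n = 2 electrons.
Balancing gives Cu^2+(aq) + 2 Tl(s) → Cu(s) + 2 Tl^+(aq); hence Q = [Tl^+(aq)]^2 / [Cu^2+(aq)] = 0.000105 (log Q = −3.981).
E = E° − (0.0571/n)·log Q = +0.69 − (0.0571/2)(−3.981) = +0.804 V.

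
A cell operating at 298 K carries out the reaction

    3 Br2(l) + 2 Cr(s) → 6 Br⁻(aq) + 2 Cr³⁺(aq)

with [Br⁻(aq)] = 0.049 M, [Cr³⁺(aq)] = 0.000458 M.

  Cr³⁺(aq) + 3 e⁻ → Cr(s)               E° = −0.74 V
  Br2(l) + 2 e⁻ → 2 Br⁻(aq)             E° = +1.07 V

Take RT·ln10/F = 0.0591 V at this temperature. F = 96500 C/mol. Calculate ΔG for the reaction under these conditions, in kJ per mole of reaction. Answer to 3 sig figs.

With Br₂/Br⁻ reduced at the cathode, E°cell = +1.07 − (−0.74) = +1.81 V and n = 6.
The reaction quotient is [Br⁻(aq)]^6·[Cr³⁺(aq)]^2 = 2.9×10^−15; by Nernst, E = +1.81 − (0.0591/6)(−14.537) = +1.9532 V.
Then ΔG = −nFE = −6 × 96500 × +1.9532 J/mol = −1130 kJ/mol.

−1130 kJ/mol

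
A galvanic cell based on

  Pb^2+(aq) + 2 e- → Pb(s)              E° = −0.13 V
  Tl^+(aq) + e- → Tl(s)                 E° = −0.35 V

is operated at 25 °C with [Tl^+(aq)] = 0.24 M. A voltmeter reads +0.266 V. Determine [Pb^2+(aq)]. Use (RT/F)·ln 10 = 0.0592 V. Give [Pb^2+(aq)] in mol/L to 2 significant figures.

2.1 M

With Pb²⁺/Pb at the cathode and Tl⁺/Tl at the anode, E°cell = −0.13 − (−0.35) = +0.22 V (n = 2).
Rearranging E = E° − (0.0592/n)·log Q gives log Q = 2(+0.22 − (+0.266))/0.0592 = −1.554.
The balanced reaction is Pb^2+(aq) + 2 Tl(s) → Pb(s) + 2 Tl^+(aq), so Q = [Tl^+(aq)]^2 / [Pb^2+(aq)].
Solving for the unknown gives log [Pb^2+(aq)] = 0.314, so [Pb^2+(aq)] ≈ 2.1 M.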